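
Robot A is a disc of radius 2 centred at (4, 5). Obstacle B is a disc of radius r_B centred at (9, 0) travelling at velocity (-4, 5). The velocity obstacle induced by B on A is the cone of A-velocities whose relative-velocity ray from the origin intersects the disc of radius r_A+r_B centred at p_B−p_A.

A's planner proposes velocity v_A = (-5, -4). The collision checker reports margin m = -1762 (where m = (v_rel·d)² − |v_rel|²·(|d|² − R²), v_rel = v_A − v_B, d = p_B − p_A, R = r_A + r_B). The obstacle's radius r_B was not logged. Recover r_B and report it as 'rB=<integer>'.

m = -1762
d = (5, -5);  v_rel = (-1, -9),  |v_rel|² = 82
v_rel×d = (-1)·(-5) − (-9)·(5) = 50
since m = R²·82 − 50²:  R² = (2500 + -1762) / 82 = 9
R = √9 = 3  ⇒  r_B = 3 − 2 = 1

rB=1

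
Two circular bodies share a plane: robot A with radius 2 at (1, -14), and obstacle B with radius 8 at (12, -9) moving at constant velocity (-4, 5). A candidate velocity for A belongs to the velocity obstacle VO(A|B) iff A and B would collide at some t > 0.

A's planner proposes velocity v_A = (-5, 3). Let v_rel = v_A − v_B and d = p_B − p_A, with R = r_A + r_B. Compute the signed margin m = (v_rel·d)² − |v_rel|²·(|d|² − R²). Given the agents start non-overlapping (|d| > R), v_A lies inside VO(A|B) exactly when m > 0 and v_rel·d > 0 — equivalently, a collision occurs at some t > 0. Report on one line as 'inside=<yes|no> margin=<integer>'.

d = (11, 5),  |d|² = 146;  R = 2+8 = 10,  c = 146−10² = 46
v_rel = (-1, -2),  |v_rel|² = 5;  v_rel·d = (-1)·(11) + (-2)·(5) = -21
5·t² + 42·t + 46 = 0  ⇒  m = (-21)² − 5·46 = 211
m = 211 > 0,  v_rel·d = -21 < 0  ⇒  outside

inside=no margin=211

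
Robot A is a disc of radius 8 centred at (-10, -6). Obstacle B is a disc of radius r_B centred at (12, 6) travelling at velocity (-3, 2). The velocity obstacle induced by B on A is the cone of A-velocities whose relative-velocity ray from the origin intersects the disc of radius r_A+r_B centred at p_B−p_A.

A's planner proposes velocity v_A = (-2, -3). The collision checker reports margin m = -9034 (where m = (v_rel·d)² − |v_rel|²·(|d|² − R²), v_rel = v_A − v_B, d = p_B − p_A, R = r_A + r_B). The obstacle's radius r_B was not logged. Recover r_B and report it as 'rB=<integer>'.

m = -9034
d = (22, 12);  v_rel = (1, -5),  |v_rel|² = 26
v_rel×d = (1)·(12) − (-5)·(22) = 122
since m = R²·26 − 122²:  R² = (14884 + -9034) / 26 = 225
R = √225 = 15  ⇒  r_B = 15 − 8 = 7

rB=7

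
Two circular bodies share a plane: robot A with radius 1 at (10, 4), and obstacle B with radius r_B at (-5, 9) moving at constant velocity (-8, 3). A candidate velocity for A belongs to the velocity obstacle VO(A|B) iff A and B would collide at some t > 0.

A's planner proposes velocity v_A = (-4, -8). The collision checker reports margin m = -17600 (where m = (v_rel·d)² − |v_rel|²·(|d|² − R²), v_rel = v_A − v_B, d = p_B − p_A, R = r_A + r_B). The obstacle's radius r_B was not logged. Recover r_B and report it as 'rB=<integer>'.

m = -17600
d = (-15, 5);  v_rel = (4, -11),  |v_rel|² = 137
v_rel×d = (4)·(5) − (-11)·(-15) = -145
since m = R²·137 − (-145)²:  R² = (21025 + -17600) / 137 = 25
R = √25 = 5  ⇒  r_B = 5 − 1 = 4

rB=4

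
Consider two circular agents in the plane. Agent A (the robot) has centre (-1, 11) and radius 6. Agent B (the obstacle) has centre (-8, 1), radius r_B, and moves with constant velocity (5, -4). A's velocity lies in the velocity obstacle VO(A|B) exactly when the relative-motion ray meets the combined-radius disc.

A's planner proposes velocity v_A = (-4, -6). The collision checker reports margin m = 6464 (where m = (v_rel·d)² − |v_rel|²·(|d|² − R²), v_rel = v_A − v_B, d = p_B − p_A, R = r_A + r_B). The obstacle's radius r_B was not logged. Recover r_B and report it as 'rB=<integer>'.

m = 6464
d = (-7, -10);  v_rel = (-9, -2),  |v_rel|² = 85
v_rel×d = (-9)·(-10) − (-2)·(-7) = 76
since m = R²·85 − 76²:  R² = (5776 + 6464) / 85 = 144
R = √144 = 12  ⇒  r_B = 12 − 6 = 6

rB=6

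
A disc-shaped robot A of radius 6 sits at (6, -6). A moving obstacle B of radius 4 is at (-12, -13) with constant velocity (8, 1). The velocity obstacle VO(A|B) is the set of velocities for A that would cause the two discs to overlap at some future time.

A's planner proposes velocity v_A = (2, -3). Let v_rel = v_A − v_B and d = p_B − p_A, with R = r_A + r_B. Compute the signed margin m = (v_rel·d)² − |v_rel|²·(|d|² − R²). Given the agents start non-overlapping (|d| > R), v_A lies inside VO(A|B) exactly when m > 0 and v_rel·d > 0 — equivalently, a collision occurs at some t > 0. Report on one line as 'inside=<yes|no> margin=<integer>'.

d = (-18, -7),  |d|² = 373;  R = 6+4 = 10,  c = 373−10² = 273
v_rel = (-6, -4),  |v_rel|² = 52;  v_rel·d = (-6)·(-18) + (-4)·(-7) = 136
52·t² − 272·t + 273 = 0  ⇒  m = 136² − 52·273 = 4300
m = 4300 > 0,  v_rel·d = 136 > 0  ⇒  inside

inside=yes margin=4300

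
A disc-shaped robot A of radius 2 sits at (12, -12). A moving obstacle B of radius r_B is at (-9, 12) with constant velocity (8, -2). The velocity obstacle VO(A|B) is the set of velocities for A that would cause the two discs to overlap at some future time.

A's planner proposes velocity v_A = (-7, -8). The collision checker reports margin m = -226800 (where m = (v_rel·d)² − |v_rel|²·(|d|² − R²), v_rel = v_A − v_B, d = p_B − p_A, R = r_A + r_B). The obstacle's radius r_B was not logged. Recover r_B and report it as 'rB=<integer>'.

m = -226800
d = (-21, 24);  v_rel = (-15, -6),  |v_rel|² = 261
v_rel×d = (-15)·(24) − (-6)·(-21) = -486
since m = R²·261 − (-486)²:  R² = (236196 + -226800) / 261 = 36
R = √36 = 6  ⇒  r_B = 6 − 2 = 4

rB=4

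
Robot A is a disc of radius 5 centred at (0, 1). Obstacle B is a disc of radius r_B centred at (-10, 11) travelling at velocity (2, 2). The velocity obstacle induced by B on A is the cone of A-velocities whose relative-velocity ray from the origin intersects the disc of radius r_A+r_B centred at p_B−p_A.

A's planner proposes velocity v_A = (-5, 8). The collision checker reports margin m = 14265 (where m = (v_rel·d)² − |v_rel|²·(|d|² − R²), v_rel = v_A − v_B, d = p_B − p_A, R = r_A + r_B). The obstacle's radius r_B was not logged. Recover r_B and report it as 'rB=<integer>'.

m = 14265
d = (-10, 10);  v_rel = (-7, 6),  |v_rel|² = 85
v_rel×d = (-7)·(10) − (6)·(-10) = -10
since m = R²·85 − (-10)²:  R² = (100 + 14265) / 85 = 169
R = √169 = 13  ⇒  r_B = 13 − 5 = 8

rB=8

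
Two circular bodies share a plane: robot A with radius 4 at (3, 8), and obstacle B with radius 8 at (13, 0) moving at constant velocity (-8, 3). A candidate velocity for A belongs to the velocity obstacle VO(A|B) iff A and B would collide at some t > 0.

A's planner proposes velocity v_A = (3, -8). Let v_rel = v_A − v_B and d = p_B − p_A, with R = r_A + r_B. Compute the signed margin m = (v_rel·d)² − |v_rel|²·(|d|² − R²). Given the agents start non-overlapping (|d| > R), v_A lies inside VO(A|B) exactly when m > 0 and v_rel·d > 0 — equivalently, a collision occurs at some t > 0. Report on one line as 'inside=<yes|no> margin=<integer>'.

d = (10, -8),  |d|² = 164;  R = 4+8 = 12,  c = 164−12² = 20
v_rel = (11, -11),  |v_rel|² = 242;  v_rel·d = (11)·(10) + (-11)·(-8) = 198
242·t² − 396·t + 20 = 0  ⇒  m = 198² − 242·20 = 34364
m = 34364 > 0,  v_rel·d = 198 > 0  ⇒  inside

inside=yes margin=34364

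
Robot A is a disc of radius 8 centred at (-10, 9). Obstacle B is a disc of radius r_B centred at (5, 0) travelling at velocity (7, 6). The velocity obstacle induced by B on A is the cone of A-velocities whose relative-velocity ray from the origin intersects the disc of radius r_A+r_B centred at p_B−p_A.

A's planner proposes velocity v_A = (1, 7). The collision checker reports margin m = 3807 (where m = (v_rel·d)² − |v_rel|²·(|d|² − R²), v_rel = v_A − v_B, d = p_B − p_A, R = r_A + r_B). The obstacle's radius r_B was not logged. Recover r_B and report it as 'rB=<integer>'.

m = 3807
d = (15, -9);  v_rel = (-6, 1),  |v_rel|² = 37
v_rel×d = (-6)·(-9) − (1)·(15) = 39
since m = R²·37 − 39²:  R² = (1521 + 3807) / 37 = 144
R = √144 = 12  ⇒  r_B = 12 − 8 = 4

rB=4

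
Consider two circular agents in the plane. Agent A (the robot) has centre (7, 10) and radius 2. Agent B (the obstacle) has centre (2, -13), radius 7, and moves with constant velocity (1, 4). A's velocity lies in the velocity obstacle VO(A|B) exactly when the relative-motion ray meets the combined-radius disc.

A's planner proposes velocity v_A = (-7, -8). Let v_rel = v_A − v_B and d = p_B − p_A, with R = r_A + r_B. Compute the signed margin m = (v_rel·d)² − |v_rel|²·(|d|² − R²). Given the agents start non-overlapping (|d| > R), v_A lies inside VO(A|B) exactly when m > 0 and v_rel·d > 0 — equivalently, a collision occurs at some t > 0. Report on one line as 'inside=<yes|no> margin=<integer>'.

d = (-5, -23),  |d|² = 554;  R = 2+7 = 9,  c = 554−9² = 473
v_rel = (-8, -12),  |v_rel|² = 208;  v_rel·d = (-8)·(-5) + (-12)·(-23) = 316
208·t² − 632·t + 473 = 0  ⇒  m = 316² − 208·473 = 1472
m = 1472 > 0,  v_rel·d = 316 > 0  ⇒  inside

inside=yes margin=1472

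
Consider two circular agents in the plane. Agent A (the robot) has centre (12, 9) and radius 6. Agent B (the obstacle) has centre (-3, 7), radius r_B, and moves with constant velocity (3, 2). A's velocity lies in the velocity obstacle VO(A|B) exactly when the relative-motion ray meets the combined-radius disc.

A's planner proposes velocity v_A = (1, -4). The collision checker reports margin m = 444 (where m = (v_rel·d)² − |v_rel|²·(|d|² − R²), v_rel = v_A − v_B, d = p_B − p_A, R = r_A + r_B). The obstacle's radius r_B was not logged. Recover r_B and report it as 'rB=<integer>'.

m = 444
d = (-15, -2);  v_rel = (-2, -6),  |v_rel|² = 40
v_rel×d = (-2)·(-2) − (-6)·(-15) = -86
since m = R²·40 − (-86)²:  R² = (7396 + 444) / 40 = 196
R = √196 = 14  ⇒  r_B = 14 − 6 = 8

rB=8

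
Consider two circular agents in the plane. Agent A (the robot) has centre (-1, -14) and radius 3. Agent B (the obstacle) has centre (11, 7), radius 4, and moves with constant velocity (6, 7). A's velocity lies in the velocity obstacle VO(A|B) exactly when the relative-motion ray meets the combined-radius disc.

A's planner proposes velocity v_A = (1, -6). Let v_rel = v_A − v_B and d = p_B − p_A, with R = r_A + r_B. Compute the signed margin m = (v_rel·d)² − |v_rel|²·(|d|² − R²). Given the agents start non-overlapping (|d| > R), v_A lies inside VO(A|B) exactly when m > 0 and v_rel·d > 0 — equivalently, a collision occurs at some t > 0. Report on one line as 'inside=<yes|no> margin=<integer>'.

d = (12, 21),  |d|² = 585;  R = 3+4 = 7,  c = 585−7² = 536
v_rel = (-5, -13),  |v_rel|² = 194;  v_rel·d = (-5)·(12) + (-13)·(21) = -333
194·t² + 666·t + 536 = 0  ⇒  m = (-333)² − 194·536 = 6905
m = 6905 > 0,  v_rel·d = -333 < 0  ⇒  outside

inside=no margin=6905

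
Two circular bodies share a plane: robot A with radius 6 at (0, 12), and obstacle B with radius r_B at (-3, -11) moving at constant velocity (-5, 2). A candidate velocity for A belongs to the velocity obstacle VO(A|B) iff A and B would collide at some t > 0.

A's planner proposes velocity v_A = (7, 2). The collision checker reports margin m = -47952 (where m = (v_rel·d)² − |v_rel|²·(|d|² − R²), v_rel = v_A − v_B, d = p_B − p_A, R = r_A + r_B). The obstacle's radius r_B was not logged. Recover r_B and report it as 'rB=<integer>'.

m = -47952
d = (-3, -23);  v_rel = (12, 0),  |v_rel|² = 144
v_rel×d = (12)·(-23) − (0)·(-3) = -276
since m = R²·144 − (-276)²:  R² = (76176 + -47952) / 144 = 196
R = √196 = 14  ⇒  r_B = 14 − 6 = 8

rB=8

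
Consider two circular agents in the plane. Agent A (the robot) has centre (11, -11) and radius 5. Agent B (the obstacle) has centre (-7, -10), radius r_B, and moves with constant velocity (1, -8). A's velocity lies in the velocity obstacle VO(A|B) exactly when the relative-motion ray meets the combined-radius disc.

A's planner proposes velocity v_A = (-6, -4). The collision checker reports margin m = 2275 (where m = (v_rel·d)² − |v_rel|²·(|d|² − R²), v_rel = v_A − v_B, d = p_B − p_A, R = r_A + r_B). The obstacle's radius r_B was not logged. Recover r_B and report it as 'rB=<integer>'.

m = 2275
d = (-18, 1);  v_rel = (-7, 4),  |v_rel|² = 65
v_rel×d = (-7)·(1) − (4)·(-18) = 65
since m = R²·65 − 65²:  R² = (4225 + 2275) / 65 = 100
R = √100 = 10  ⇒  r_B = 10 − 5 = 5

rB=5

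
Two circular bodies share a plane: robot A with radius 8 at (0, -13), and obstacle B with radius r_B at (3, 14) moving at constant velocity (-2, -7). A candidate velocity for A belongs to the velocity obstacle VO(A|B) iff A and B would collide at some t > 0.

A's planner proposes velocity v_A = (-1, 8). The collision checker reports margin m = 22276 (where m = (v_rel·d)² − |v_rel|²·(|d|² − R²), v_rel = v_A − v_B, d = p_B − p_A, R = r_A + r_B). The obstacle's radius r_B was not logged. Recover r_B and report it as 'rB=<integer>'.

m = 22276
d = (3, 27);  v_rel = (1, 15),  |v_rel|² = 226
v_rel×d = (1)·(27) − (15)·(3) = -18
since m = R²·226 − (-18)²:  R² = (324 + 22276) / 226 = 100
R = √100 = 10  ⇒  r_B = 10 − 8 = 2

rB=2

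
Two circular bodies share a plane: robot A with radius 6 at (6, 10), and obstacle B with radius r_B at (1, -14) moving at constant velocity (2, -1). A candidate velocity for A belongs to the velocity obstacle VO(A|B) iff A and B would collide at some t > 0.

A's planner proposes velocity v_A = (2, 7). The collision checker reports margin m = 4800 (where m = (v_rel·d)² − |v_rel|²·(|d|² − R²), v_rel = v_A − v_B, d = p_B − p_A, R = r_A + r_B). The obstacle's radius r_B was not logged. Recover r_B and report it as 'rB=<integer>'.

m = 4800
d = (-5, -24);  v_rel = (0, 8),  |v_rel|² = 64
v_rel×d = (0)·(-24) − (8)·(-5) = 40
since m = R²·64 − 40²:  R² = (1600 + 4800) / 64 = 100
R = √100 = 10  ⇒  r_B = 10 − 6 = 4

rB=4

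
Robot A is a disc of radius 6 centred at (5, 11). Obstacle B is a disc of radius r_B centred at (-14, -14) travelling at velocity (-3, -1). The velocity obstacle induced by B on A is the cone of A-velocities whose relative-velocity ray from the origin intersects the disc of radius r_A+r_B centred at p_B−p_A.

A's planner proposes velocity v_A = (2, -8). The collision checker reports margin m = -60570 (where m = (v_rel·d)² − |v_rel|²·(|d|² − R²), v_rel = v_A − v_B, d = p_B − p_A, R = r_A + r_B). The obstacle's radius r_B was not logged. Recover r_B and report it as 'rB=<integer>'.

m = -60570
d = (-19, -25);  v_rel = (5, -7),  |v_rel|² = 74
v_rel×d = (5)·(-25) − (-7)·(-19) = -258
since m = R²·74 − (-258)²:  R² = (66564 + -60570) / 74 = 81
R = √81 = 9  ⇒  r_B = 9 − 6 = 3

rB=3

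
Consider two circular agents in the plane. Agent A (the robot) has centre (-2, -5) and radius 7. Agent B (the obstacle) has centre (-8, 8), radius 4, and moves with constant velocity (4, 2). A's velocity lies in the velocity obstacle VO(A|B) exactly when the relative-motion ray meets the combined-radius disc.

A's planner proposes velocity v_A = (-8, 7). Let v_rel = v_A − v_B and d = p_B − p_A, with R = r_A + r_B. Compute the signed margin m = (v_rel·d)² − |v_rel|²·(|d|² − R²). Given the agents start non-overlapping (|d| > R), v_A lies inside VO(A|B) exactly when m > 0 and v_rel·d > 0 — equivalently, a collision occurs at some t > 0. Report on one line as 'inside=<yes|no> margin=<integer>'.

d = (-6, 13),  |d|² = 205;  R = 7+4 = 11,  c = 205−11² = 84
v_rel = (-12, 5),  |v_rel|² = 169;  v_rel·d = (-12)·(-6) + (5)·(13) = 137
169·t² − 274·t + 84 = 0  ⇒  m = 137² − 169·84 = 4573
m = 4573 > 0,  v_rel·d = 137 > 0  ⇒  inside

inside=yes margin=4573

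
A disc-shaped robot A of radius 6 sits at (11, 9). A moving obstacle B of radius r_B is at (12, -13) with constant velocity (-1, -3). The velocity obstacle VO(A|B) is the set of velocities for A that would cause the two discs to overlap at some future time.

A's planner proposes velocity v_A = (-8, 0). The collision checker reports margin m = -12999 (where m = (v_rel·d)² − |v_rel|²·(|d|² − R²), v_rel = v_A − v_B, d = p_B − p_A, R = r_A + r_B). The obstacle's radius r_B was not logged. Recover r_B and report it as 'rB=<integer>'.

m = -12999
d = (1, -22);  v_rel = (-7, 3),  |v_rel|² = 58
v_rel×d = (-7)·(-22) − (3)·(1) = 151
since m = R²·58 − 151²:  R² = (22801 + -12999) / 58 = 169
R = √169 = 13  ⇒  r_B = 13 − 6 = 7

rB=7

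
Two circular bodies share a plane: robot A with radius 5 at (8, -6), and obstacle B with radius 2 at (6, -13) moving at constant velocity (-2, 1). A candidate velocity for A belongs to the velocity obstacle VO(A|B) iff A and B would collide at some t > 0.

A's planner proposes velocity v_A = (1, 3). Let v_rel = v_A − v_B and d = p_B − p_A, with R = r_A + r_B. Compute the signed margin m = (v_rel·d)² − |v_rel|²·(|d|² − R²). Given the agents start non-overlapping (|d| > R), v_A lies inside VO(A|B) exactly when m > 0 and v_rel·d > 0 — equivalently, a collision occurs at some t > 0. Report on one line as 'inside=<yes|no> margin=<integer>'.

d = (-2, -7),  |d|² = 53;  R = 5+2 = 7,  c = 53−7² = 4
v_rel = (3, 2),  |v_rel|² = 13;  v_rel·d = (3)·(-2) + (2)·(-7) = -20
13·t² + 40·t + 4 = 0  ⇒  m = (-20)² − 13·4 = 348
m = 348 > 0,  v_rel·d = -20 < 0  ⇒  outside

inside=no margin=348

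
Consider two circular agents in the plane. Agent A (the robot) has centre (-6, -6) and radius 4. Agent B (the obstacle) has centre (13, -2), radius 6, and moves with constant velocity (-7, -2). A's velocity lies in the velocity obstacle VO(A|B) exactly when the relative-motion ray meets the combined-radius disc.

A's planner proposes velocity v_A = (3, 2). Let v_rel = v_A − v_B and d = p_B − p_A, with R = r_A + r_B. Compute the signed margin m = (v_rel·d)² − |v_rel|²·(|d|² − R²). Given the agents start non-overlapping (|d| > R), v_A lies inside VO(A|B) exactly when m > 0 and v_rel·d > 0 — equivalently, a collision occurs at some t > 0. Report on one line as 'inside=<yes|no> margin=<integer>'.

d = (19, 4),  |d|² = 377;  R = 4+6 = 10,  c = 377−10² = 277
v_rel = (10, 4),  |v_rel|² = 116;  v_rel·d = (10)·(19) + (4)·(4) = 206
116·t² − 412·t + 277 = 0  ⇒  m = 206² − 116·277 = 10304
m = 10304 > 0,  v_rel·d = 206 > 0  ⇒  inside

inside=yes margin=10304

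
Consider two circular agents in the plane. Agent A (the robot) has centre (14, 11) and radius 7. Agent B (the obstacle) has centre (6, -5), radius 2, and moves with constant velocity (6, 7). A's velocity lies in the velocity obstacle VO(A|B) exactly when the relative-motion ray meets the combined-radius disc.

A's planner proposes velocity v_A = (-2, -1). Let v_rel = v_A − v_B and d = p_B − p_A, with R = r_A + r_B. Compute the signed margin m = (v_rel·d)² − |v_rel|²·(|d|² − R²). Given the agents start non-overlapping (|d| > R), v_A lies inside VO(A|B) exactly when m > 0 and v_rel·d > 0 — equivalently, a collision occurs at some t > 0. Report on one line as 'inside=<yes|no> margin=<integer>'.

d = (-8, -16),  |d|² = 320;  R = 7+2 = 9,  c = 320−9² = 239
v_rel = (-8, -8),  |v_rel|² = 128;  v_rel·d = (-8)·(-8) + (-8)·(-16) = 192
128·t² − 384·t + 239 = 0  ⇒  m = 192² − 128·239 = 6272
m = 6272 > 0,  v_rel·d = 192 > 0  ⇒  inside

inside=yes margin=6272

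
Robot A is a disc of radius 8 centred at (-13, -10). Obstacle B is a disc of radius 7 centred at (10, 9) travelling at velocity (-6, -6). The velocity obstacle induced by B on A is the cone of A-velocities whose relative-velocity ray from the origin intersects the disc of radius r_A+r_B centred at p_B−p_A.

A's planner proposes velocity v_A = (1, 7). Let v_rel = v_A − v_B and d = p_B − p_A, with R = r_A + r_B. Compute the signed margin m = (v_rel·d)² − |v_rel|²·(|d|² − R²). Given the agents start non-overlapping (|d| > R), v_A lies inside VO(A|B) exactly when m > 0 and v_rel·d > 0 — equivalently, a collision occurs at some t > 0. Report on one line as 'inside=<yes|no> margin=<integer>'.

d = (23, 19),  |d|² = 890;  R = 8+7 = 15,  c = 890−15² = 665
v_rel = (7, 13),  |v_rel|² = 218;  v_rel·d = (7)·(23) + (13)·(19) = 408
218·t² − 816·t + 665 = 0  ⇒  m = 408² − 218·665 = 21494
m = 21494 > 0,  v_rel·d = 408 > 0  ⇒  inside

inside=yes margin=21494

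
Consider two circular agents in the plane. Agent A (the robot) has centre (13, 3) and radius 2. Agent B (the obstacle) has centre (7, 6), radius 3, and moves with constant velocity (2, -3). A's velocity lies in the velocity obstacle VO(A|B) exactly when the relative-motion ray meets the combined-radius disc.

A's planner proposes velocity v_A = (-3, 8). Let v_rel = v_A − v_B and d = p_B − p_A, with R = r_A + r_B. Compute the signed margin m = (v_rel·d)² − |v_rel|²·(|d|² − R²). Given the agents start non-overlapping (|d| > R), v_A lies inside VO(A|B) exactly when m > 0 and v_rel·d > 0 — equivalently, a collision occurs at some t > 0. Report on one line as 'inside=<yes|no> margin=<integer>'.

d = (-6, 3),  |d|² = 45;  R = 2+3 = 5,  c = 45−5² = 20
v_rel = (-5, 11),  |v_rel|² = 146;  v_rel·d = (-5)·(-6) + (11)·(3) = 63
146·t² − 126·t + 20 = 0  ⇒  m = 63² − 146·20 = 1049
m = 1049 > 0,  v_rel·d = 63 > 0  ⇒  inside

inside=yes margin=1049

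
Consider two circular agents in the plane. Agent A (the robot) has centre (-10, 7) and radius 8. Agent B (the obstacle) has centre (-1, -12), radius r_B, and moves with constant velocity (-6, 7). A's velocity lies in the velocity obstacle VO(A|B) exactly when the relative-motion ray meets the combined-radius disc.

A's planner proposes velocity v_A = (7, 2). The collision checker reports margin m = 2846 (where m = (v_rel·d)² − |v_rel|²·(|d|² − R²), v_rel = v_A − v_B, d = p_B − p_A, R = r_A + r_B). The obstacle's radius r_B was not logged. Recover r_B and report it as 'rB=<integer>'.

m = 2846
d = (9, -19);  v_rel = (13, -5),  |v_rel|² = 194
v_rel×d = (13)·(-19) − (-5)·(9) = -202
since m = R²·194 − (-202)²:  R² = (40804 + 2846) / 194 = 225
R = √225 = 15  ⇒  r_B = 15 − 8 = 7

rB=7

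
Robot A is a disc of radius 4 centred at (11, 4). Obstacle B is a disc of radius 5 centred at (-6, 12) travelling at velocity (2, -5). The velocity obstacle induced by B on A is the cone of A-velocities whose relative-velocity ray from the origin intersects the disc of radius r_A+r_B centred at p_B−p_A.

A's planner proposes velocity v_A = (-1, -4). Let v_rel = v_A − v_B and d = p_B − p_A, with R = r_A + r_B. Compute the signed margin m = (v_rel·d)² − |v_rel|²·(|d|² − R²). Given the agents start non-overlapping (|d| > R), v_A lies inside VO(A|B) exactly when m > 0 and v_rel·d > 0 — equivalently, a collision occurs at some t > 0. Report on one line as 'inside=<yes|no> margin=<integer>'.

d = (-17, 8),  |d|² = 353;  R = 4+5 = 9,  c = 353−9² = 272
v_rel = (-3, 1),  |v_rel|² = 10;  v_rel·d = (-3)·(-17) + (1)·(8) = 59
10·t² − 118·t + 272 = 0  ⇒  m = 59² − 10·272 = 761
m = 761 > 0,  v_rel·d = 59 > 0  ⇒  inside

inside=yes margin=761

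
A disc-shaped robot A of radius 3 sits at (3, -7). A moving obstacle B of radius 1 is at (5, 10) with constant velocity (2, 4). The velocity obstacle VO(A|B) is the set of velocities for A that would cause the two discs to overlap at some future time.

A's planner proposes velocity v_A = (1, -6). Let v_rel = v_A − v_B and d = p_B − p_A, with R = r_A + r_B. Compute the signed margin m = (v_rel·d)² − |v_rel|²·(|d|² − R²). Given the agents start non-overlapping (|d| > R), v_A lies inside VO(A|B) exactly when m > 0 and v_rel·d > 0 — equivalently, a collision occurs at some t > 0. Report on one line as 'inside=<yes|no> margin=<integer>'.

d = (2, 17),  |d|² = 293;  R = 3+1 = 4,  c = 293−4² = 277
v_rel = (-1, -10),  |v_rel|² = 101;  v_rel·d = (-1)·(2) + (-10)·(17) = -172
101·t² + 344·t + 277 = 0  ⇒  m = (-172)² − 101·277 = 1607
m = 1607 > 0,  v_rel·d = -172 < 0  ⇒  outside

inside=no margin=1607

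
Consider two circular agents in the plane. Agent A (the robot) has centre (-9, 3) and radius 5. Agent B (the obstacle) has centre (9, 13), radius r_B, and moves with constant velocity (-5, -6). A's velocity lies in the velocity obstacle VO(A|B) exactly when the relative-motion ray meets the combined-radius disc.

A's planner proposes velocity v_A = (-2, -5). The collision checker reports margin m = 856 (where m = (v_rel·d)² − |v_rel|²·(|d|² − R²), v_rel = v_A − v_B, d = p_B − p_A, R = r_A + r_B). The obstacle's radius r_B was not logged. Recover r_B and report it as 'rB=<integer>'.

m = 856
d = (18, 10);  v_rel = (3, 1),  |v_rel|² = 10
v_rel×d = (3)·(10) − (1)·(18) = 12
since m = R²·10 − 12²:  R² = (144 + 856) / 10 = 100
R = √100 = 10  ⇒  r_B = 10 − 5 = 5

rB=5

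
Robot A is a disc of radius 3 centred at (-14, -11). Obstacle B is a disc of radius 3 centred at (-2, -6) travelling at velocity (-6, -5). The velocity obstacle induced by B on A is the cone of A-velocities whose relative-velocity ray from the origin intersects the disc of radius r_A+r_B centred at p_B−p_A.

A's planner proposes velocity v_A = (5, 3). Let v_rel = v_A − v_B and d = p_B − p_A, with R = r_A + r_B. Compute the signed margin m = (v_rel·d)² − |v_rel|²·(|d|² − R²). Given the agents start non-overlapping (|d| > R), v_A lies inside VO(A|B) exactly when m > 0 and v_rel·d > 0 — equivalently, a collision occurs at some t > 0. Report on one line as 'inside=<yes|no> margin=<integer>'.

d = (12, 5),  |d|² = 169;  R = 3+3 = 6,  c = 169−6² = 133
v_rel = (11, 8),  |v_rel|² = 185;  v_rel·d = (11)·(12) + (8)·(5) = 172
185·t² − 344·t + 133 = 0  ⇒  m = 172² − 185·133 = 4979
m = 4979 > 0,  v_rel·d = 172 > 0  ⇒  inside

inside=yes margin=4979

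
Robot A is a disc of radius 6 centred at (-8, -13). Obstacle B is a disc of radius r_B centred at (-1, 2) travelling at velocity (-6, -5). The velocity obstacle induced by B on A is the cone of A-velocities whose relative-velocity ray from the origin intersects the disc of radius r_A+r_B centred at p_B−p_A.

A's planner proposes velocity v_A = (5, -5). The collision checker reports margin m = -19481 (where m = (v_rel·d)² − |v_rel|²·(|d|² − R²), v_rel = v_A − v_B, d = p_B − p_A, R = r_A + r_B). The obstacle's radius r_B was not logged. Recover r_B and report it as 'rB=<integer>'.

m = -19481
d = (7, 15);  v_rel = (11, 0),  |v_rel|² = 121
v_rel×d = (11)·(15) − (0)·(7) = 165
since m = R²·121 − 165²:  R² = (27225 + -19481) / 121 = 64
R = √64 = 8  ⇒  r_B = 8 − 6 = 2

rB=2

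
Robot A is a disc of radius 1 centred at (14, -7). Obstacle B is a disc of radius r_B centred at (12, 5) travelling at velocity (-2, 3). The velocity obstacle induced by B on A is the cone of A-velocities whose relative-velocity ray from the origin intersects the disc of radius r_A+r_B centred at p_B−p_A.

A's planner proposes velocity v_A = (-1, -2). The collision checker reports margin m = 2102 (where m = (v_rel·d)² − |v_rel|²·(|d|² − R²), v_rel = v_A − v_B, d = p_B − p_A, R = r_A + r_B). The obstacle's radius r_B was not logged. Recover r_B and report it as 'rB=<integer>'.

m = 2102
d = (-2, 12);  v_rel = (1, -5),  |v_rel|² = 26
v_rel×d = (1)·(12) − (-5)·(-2) = 2
since m = R²·26 − 2²:  R² = (4 + 2102) / 26 = 81
R = √81 = 9  ⇒  r_B = 9 − 1 = 8

rB=8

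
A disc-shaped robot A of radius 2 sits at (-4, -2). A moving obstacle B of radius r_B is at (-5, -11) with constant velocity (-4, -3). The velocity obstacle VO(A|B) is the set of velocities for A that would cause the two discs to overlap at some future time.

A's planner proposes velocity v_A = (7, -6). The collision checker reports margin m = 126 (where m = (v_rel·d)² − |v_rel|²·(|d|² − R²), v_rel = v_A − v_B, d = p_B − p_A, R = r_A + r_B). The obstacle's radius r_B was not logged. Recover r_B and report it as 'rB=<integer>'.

m = 126
d = (-1, -9);  v_rel = (11, -3),  |v_rel|² = 130
v_rel×d = (11)·(-9) − (-3)·(-1) = -102
since m = R²·130 − (-102)²:  R² = (10404 + 126) / 130 = 81
R = √81 = 9  ⇒  r_B = 9 − 2 = 7

rB=7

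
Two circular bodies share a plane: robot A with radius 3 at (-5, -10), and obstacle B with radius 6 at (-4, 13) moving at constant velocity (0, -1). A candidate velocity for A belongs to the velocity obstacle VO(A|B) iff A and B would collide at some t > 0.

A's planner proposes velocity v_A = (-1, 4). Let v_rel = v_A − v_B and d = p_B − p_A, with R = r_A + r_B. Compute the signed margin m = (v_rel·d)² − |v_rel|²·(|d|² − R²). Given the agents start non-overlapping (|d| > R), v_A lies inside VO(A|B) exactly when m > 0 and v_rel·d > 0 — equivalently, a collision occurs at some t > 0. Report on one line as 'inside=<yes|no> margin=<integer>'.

d = (1, 23),  |d|² = 530;  R = 3+6 = 9,  c = 530−9² = 449
v_rel = (-1, 5),  |v_rel|² = 26;  v_rel·d = (-1)·(1) + (5)·(23) = 114
26·t² − 228·t + 449 = 0  ⇒  m = 114² − 26·449 = 1322
m = 1322 > 0,  v_rel·d = 114 > 0  ⇒  inside

inside=yes margin=1322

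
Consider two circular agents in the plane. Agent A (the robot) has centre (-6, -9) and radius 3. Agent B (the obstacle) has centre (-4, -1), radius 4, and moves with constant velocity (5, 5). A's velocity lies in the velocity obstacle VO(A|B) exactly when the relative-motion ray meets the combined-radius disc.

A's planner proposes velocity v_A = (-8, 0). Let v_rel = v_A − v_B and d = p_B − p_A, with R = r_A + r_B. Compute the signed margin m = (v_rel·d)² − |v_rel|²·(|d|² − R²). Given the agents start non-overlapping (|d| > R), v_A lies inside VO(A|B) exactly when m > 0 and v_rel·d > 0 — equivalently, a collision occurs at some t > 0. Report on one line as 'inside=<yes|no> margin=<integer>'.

d = (2, 8),  |d|² = 68;  R = 3+4 = 7,  c = 68−7² = 19
v_rel = (-13, -5),  |v_rel|² = 194;  v_rel·d = (-13)·(2) + (-5)·(8) = -66
194·t² + 132·t + 19 = 0  ⇒  m = (-66)² − 194·19 = 670
m = 670 > 0,  v_rel·d = -66 < 0  ⇒  outside

inside=no margin=670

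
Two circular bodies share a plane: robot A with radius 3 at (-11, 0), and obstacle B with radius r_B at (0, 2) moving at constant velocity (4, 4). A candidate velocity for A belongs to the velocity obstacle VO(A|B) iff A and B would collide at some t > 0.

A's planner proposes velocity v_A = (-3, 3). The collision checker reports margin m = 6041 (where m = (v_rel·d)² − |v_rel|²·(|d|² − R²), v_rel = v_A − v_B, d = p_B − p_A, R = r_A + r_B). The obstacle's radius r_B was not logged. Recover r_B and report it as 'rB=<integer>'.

m = 6041
d = (11, 2);  v_rel = (-7, -1),  |v_rel|² = 50
v_rel×d = (-7)·(2) − (-1)·(11) = -3
since m = R²·50 − (-3)²:  R² = (9 + 6041) / 50 = 121
R = √121 = 11  ⇒  r_B = 11 − 3 = 8

rB=8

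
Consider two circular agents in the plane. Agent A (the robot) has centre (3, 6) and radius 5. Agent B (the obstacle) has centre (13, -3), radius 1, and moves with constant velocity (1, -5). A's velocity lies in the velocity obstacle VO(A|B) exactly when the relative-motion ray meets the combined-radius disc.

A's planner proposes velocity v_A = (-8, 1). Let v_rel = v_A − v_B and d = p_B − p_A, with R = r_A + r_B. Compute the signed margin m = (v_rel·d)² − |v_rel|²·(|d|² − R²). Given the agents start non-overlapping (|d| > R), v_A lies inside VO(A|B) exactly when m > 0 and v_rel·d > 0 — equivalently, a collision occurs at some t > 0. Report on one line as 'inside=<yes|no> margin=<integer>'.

d = (10, -9),  |d|² = 181;  R = 5+1 = 6,  c = 181−6² = 145
v_rel = (-9, 6),  |v_rel|² = 117;  v_rel·d = (-9)·(10) + (6)·(-9) = -144
117·t² + 288·t + 145 = 0  ⇒  m = (-144)² − 117·145 = 3771
m = 3771 > 0,  v_rel·d = -144 < 0  ⇒  outside

inside=no margin=3771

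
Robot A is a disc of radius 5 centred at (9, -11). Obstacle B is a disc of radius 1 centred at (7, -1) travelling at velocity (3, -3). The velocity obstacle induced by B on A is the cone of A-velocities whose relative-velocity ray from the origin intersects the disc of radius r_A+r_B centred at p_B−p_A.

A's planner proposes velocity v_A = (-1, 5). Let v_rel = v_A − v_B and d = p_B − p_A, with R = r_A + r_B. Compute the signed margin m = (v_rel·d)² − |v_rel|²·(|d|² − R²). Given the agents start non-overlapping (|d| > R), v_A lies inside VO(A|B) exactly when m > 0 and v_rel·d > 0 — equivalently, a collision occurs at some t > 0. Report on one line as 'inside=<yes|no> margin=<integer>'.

d = (-2, 10),  |d|² = 104;  R = 5+1 = 6,  c = 104−6² = 68
v_rel = (-4, 8),  |v_rel|² = 80;  v_rel·d = (-4)·(-2) + (8)·(10) = 88
80·t² − 176·t + 68 = 0  ⇒  m = 88² − 80·68 = 2304
m = 2304 > 0,  v_rel·d = 88 > 0  ⇒  inside

inside=yes margin=2304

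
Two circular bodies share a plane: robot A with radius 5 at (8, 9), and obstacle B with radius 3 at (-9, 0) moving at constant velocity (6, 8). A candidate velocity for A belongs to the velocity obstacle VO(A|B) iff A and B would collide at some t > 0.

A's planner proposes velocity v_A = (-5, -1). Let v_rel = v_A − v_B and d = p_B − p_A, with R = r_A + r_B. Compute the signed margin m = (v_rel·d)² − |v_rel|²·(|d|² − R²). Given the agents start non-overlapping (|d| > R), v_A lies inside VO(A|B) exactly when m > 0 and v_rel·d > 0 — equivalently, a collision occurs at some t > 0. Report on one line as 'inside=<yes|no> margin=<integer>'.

d = (-17, -9),  |d|² = 370;  R = 5+3 = 8,  c = 370−8² = 306
v_rel = (-11, -9),  |v_rel|² = 202;  v_rel·d = (-11)·(-17) + (-9)·(-9) = 268
202·t² − 536·t + 306 = 0  ⇒  m = 268² − 202·306 = 10012
m = 10012 > 0,  v_rel·d = 268 > 0  ⇒  inside

inside=yes margin=10012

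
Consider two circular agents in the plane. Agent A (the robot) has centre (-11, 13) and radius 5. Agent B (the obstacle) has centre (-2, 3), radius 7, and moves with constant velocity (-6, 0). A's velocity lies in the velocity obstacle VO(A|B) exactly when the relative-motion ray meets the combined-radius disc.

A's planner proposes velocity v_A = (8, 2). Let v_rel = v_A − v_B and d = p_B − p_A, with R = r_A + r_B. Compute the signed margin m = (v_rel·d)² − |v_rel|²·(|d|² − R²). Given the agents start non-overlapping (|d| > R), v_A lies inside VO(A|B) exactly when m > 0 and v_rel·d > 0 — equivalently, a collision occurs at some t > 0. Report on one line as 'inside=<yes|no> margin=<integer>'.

d = (9, -10),  |d|² = 181;  R = 5+7 = 12,  c = 181−12² = 37
v_rel = (14, 2),  |v_rel|² = 200;  v_rel·d = (14)·(9) + (2)·(-10) = 106
200·t² − 212·t + 37 = 0  ⇒  m = 106² − 200·37 = 3836
m = 3836 > 0,  v_rel·d = 106 > 0  ⇒  inside

inside=yes margin=3836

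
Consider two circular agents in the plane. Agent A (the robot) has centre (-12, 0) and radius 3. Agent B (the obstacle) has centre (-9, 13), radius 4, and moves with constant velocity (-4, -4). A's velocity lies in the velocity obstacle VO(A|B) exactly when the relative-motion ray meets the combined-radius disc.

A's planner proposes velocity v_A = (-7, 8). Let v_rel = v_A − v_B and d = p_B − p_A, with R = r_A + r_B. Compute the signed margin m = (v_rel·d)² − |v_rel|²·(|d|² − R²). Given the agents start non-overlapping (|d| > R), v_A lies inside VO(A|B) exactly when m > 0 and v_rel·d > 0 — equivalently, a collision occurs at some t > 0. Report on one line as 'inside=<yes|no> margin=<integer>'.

d = (3, 13),  |d|² = 178;  R = 3+4 = 7,  c = 178−7² = 129
v_rel = (-3, 12),  |v_rel|² = 153;  v_rel·d = (-3)·(3) + (12)·(13) = 147
153·t² − 294·t + 129 = 0  ⇒  m = 147² − 153·129 = 1872
m = 1872 > 0,  v_rel·d = 147 > 0  ⇒  inside

inside=yes margin=1872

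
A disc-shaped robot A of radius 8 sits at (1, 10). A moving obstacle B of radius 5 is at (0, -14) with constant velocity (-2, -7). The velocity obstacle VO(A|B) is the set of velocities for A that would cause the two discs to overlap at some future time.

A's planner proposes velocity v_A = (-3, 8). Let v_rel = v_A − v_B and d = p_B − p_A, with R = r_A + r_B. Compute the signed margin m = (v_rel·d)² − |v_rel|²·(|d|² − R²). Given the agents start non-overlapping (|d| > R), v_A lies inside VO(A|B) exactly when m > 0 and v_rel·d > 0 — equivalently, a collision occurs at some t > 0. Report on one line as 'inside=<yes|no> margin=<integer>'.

d = (-1, -24),  |d|² = 577;  R = 8+5 = 13,  c = 577−13² = 408
v_rel = (-1, 15),  |v_rel|² = 226;  v_rel·d = (-1)·(-1) + (15)·(-24) = -359
226·t² + 718·t + 408 = 0  ⇒  m = (-359)² − 226·408 = 36673
m = 36673 > 0,  v_rel·d = -359 < 0  ⇒  outside

inside=no margin=36673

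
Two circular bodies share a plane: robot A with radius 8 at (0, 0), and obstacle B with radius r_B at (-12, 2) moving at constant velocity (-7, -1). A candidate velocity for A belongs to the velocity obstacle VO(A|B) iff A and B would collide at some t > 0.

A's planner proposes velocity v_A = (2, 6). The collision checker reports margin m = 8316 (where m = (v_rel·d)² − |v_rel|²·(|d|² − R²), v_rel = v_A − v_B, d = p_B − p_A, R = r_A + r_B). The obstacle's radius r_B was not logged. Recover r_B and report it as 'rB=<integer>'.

m = 8316
d = (-12, 2);  v_rel = (9, 7),  |v_rel|² = 130
v_rel×d = (9)·(2) − (7)·(-12) = 102
since m = R²·130 − 102²:  R² = (10404 + 8316) / 130 = 144
R = √144 = 12  ⇒  r_B = 12 − 8 = 4

rB=4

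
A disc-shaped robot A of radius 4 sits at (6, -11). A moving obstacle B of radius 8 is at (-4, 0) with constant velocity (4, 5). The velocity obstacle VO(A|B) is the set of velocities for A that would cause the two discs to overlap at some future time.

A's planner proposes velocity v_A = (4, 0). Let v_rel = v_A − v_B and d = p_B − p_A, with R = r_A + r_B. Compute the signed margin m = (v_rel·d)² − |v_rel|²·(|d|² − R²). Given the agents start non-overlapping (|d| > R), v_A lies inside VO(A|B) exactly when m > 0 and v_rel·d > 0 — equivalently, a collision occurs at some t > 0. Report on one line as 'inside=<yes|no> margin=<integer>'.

d = (-10, 11),  |d|² = 221;  R = 4+8 = 12,  c = 221−12² = 77
v_rel = (0, -5),  |v_rel|² = 25;  v_rel·d = (0)·(-10) + (-5)·(11) = -55
25·t² + 110·t + 77 = 0  ⇒  m = (-55)² − 25·77 = 1100
m = 1100 > 0,  v_rel·d = -55 < 0  ⇒  outside

inside=no margin=1100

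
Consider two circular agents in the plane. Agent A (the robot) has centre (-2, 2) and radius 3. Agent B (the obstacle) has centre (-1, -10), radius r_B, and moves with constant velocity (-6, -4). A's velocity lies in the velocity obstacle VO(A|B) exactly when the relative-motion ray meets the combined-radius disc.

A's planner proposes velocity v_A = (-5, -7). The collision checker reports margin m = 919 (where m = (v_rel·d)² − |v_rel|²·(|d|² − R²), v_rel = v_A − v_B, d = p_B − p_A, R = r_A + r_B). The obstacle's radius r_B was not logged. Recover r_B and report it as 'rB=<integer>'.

m = 919
d = (1, -12);  v_rel = (1, -3),  |v_rel|² = 10
v_rel×d = (1)·(-12) − (-3)·(1) = -9
since m = R²·10 − (-9)²:  R² = (81 + 919) / 10 = 100
R = √100 = 10  ⇒  r_B = 10 − 3 = 7

rB=7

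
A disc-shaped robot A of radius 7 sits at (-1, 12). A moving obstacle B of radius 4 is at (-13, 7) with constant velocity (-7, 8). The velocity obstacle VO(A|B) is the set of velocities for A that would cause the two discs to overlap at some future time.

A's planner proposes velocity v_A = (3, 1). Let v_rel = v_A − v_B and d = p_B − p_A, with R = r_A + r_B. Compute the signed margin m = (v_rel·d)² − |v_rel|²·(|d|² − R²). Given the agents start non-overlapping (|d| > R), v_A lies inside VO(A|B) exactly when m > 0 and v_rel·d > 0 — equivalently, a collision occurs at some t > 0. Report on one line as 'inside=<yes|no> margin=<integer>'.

d = (-12, -5),  |d|² = 169;  R = 7+4 = 11,  c = 169−11² = 48
v_rel = (10, -7),  |v_rel|² = 149;  v_rel·d = (10)·(-12) + (-7)·(-5) = -85
149·t² + 170·t + 48 = 0  ⇒  m = (-85)² − 149·48 = 73
m = 73 > 0,  v_rel·d = -85 < 0  ⇒  outside

inside=no margin=73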